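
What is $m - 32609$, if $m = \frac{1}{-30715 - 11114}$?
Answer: $- \frac{1364001862}{41829} \approx -32609.0$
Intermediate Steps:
$m = - \frac{1}{41829}$ ($m = \frac{1}{-41829} = - \frac{1}{41829} \approx -2.3907 \cdot 10^{-5}$)
$m - 32609 = - \frac{1}{41829} - 32609 = - \frac{1364001862}{41829}$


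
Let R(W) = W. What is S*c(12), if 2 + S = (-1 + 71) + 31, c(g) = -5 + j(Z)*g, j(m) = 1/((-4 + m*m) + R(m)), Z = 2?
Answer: 99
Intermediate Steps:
j(m) = 1/(-4 + m + m²) (j(m) = 1/((-4 + m*m) + m) = 1/((-4 + m²) + m) = 1/(-4 + m + m²))
c(g) = -5 + g/2 (c(g) = -5 + g/(-4 + 2 + 2²) = -5 + g/(-4 + 2 + 4) = -5 + g/2)
S = 99 (S = -2 + ((-1 + 71) + 31) = -2 + (70 + 31) = -2 + 101 = 99)
S*c(12) = 99*(-5 + (½)*12) = 99*(-5 + 6) = 99*1 = 99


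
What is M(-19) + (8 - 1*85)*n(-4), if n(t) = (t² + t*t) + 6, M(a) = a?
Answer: -2945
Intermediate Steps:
n(t) = 6 + 2*t² (n(t) = (t² + t²) + 6 = 2*t² + 6 = 6 + 2*t²)
M(-19) + (8 - 1*85)*n(-4) = -19 + (8 - 1*85)*(6 + 2*(-4)²) = -19 + (8 - 85)*(6 + 2*16) = -19 - 77*(6 + 32) = -19 - 77*38 = -19 - 2926 = -2945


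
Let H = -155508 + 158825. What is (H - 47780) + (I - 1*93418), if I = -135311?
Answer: -273192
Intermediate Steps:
H = 3317
(H - 47780) + (I - 1*93418) = (3317 - 47780) + (-135311 - 1*93418) = -44463 + (-135311 - 93418) = -44463 - 228729 = -273192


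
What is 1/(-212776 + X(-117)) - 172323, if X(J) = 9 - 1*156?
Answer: -36691530130/212923 ≈ -1.7232e+5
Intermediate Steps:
X(J) = -147 (X(J) = 9 - 156 = -147)
1/(-212776 + X(-117)) - 172323 = 1/(-212776 - 147) - 172323 = 1/(-212923) - 172323 = -1/212923 - 172323 = -36691530130/212923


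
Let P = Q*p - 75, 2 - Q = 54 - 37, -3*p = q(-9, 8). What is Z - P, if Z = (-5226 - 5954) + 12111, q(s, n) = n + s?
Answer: 1011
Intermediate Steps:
p = ⅓ (p = -(8 - 9)/3 = -⅓*(-1) = ⅓ ≈ 0.33333)
Q = -15 (Q = 2 - (54 - 37) = 2 - 1*17 = 2 - 17 = -15)
Z = 931 (Z = -11180 + 12111 = 931)
P = -80 (P = -15*⅓ - 75 = -5 - 75 = -80)
Z - P = 931 - 1*(-80) = 931 + 80 = 1011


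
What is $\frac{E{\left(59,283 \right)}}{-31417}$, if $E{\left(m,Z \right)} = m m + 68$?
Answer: $- \frac{3549}{31417} \approx -0.11296$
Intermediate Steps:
$E{\left(m,Z \right)} = 68 + m^{2}$ ($E{\left(m,Z \right)} = m^{2} + 68 = 68 + m^{2}$)
$\frac{E{\left(59,283 \right)}}{-31417} = \frac{68 + 59^{2}}{-31417} = \left(68 + 3481\right) \left(- \frac{1}{31417}\right) = 3549 \left(- \frac{1}{31417}\right) = - \frac{3549}{31417}$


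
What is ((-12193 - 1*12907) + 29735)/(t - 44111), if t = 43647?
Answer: -4635/464 ≈ -9.9892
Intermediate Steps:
((-12193 - 1*12907) + 29735)/(t - 44111) = ((-12193 - 1*12907) + 29735)/(43647 - 44111) = ((-12193 - 12907) + 29735)/(-464) = (-25100 + 29735)*(-1/464) = 4635*(-1/464) = -4635/464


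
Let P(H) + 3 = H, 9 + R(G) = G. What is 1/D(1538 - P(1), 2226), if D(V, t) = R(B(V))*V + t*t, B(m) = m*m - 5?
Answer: 1/3657197516 ≈ 2.7343e-10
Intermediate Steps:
B(m) = -5 + m**2 (B(m) = m**2 - 5 = -5 + m**2)
R(G) = -9 + G
P(H) = -3 + H
D(V, t) = t**2 + V*(-14 + V**2) (D(V, t) = (-9 + (-5 + V**2))*V + t*t = (-14 + V**2)*V + t**2 = V*(-14 + V**2) + t**2 = t**2 + V*(-14 + V**2))
1/D(1538 - P(1), 2226) = 1/(2226**2 + (1538 - (-3 + 1))*(-14 + (1538 - (-3 + 1))**2)) = 1/(4955076 + (1538 - 1*(-2))*(-14 + (1538 - 1*(-2))**2)) = 1/(4955076 + (1538 + 2)*(-14 + (1538 + 2)**2)) = 1/(4955076 + 1540*(-14 + 1540**2)) = 1/(4955076 + 1540*(-14 + 2371600)) = 1/(4955076 + 1540*2371586) = 1/(4955076 + 3652242440) = 1/3657197516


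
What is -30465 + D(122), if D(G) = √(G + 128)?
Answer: -30465 + 5*√10 ≈ -30449.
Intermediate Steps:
D(G) = √(128 + G)
-30465 + D(122) = -30465 + √(128 + 122) = -30465 + √250 = -30465 + 5*√10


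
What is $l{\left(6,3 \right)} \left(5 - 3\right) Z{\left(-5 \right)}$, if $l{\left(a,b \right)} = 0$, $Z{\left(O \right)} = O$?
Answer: $0$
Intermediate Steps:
$l{\left(6,3 \right)} \left(5 - 3\right) Z{\left(-5 \right)} = 0 \left(5 - 3\right) \left(-5\right) = 0 \cdot 2 \left(-5\right) = 0 \left(-5\right) = 0$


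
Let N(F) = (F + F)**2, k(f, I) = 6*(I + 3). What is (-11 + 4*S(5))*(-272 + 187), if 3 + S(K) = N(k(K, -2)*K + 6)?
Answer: -1760605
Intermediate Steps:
k(f, I) = 18 + 6*I (k(f, I) = 6*(3 + I) = 18 + 6*I)
N(F) = 4*F**2 (N(F) = (2*F)**2 = 4*F**2)
S(K) = -3 + 4*(6 + 6*K)**2 (S(K) = -3 + 4*((18 + 6*(-2))*K + 6)**2 = -3 + 4*((18 - 12)*K + 6)**2 = -3 + 4*(6*K + 6)**2 = -3 + 4*(6 + 6*K)**2)
(-11 + 4*S(5))*(-272 + 187) = (-11 + 4*(-3 + 144*(1 + 5)**2))*(-272 + 187) = (-11 + 4*(-3 + 144*6**2))*(-85) = (-11 + 4*(-3 + 144*36))*(-85) = (-11 + 4*(-3 + 5184))*(-85) = (-11 + 4*5181)*(-85) = (-11 + 20724)*(-85) = 20713*(-85) = -1760605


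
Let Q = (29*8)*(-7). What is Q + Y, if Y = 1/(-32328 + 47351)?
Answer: -24397351/15023 ≈ -1624.0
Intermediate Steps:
Q = -1624 (Q = 232*(-7) = -1624)
Y = 1/15023 ≈ 6.6565e-5
Q + Y = -1624 + 1/15023 = -24397351/15023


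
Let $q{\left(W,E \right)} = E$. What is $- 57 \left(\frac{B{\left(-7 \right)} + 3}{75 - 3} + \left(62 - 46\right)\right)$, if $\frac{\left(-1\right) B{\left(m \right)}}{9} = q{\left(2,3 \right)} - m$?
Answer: $- \frac{6745}{8} \approx -843.13$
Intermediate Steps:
$B{\left(m \right)} = -27 + 9 m$ ($B{\left(m \right)} = - 9 \left(3 - m\right) = -27 + 9 m$)
$- 57 \left(\frac{B{\left(-7 \right)} + 3}{75 - 3} + \left(62 - 46\right)\right) = - 57 \left(\frac{\left(-27 + 9 \left(-7\right)\right) + 3}{75 - 3} + \left(62 - 46\right)\right) = - 57 \left(\frac{\left(-27 - 63\right) + 3}{72} + 16\right) = - 57 \left(\left(-90 + 3\right) \frac{1}{72} + 16\right) = - 57 \left(\left(-87\right) \frac{1}{72} + 16\right) = - 57 \left(- \frac{29}{24} + 16\right) = \left(-57\right) \frac{355}{24} = - \frac{6745}{8}$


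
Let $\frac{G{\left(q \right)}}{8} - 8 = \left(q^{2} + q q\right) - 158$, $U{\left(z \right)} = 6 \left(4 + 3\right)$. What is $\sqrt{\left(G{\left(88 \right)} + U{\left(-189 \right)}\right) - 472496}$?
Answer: $5 i \sqrt{13990} \approx 591.4 i$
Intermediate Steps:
$U{\left(z \right)} = 42$ ($U{\left(z \right)} = 6 \cdot 7 = 42$)
$G{\left(q \right)} = -1200 + 16 q^{2}$ ($G{\left(q \right)} = 64 + 8 \left(\left(q^{2} + q q\right) - 158\right) = 64 + 8 \left(\left(q^{2} + q^{2}\right) - 158\right) = 64 + 8 \left(2 q^{2} - 158\right) = 64 + 8 \left(-158 + 2 q^{2}\right) = 64 + \left(-1264 + 16 q^{2}\right) = -1200 + 16 q^{2}$)
$\sqrt{\left(G{\left(88 \right)} + U{\left(-189 \right)}\right) - 472496} = \sqrt{\left(\left(-1200 + 16 \cdot 88^{2}\right) + 42\right) - 472496} = \sqrt{\left(\left(-1200 + 16 \cdot 7744\right) + 42\right) - 472496} = \sqrt{\left(\left(-1200 + 123904\right) + 42\right) - 472496} = \sqrt{\left(122704 + 42\right) - 472496} = \sqrt{122746 - 472496} = \sqrt{-349750} = 5 i \sqrt{13990}$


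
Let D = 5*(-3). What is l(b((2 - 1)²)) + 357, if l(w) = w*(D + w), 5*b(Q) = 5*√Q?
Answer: 343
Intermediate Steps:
b(Q) = √Q (b(Q) = (5*√Q)/5 = √Q)
D = -15
l(w) = w*(-15 + w)
l(b((2 - 1)²)) + 357 = √((2 - 1)²)*(-15 + √((2 - 1)²)) + 357 = √(1²)*(-15 + √(1²)) + 357 = √1*(-15 + √1) + 357 = 1*(-15 + 1) + 357 = 1*(-14) + 357 = -14 + 357 = 343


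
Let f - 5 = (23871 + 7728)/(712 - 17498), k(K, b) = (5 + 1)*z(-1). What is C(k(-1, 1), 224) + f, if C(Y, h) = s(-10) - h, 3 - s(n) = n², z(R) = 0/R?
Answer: -5335975/16786 ≈ -317.88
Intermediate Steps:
z(R) = 0
s(n) = 3 - n²
k(K, b) = 0 (k(K, b) = (5 + 1)*0 = 6*0 = 0)
C(Y, h) = -97 - h (C(Y, h) = (3 - 1*(-10)²) - h = (3 - 1*100) - h = (3 - 100) - h = -97 - h)
f = 52331/16786 (f = 5 + (23871 + 7728)/(712 - 17498) = 5 + 31599/(-16786) = 5 + 31599*(-1/16786) = 5 - 31599/16786 = 52331/16786 ≈ 3.1175)
C(k(-1, 1), 224) + f = (-97 - 1*224) + 52331/16786 = (-97 - 224) + 52331/16786 = -321 + 52331/16786 = -5335975/16786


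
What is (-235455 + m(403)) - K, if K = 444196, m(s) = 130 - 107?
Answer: -679628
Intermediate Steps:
m(s) = 23
(-235455 + m(403)) - K = (-235455 + 23) - 1*444196 = -235432 - 444196 = -679628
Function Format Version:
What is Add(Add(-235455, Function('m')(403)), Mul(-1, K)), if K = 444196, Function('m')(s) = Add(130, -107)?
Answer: -679628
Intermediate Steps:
Function('m')(s) = 23
Add(Add(-235455, Function('m')(403)), Mul(-1, K)) = Add(Add(-235455, 23), Mul(-1, 444196)) = Add(-235432, -444196) = -679628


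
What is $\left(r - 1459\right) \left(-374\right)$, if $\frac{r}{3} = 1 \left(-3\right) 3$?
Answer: $555764$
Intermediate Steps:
$r = -27$ ($r = 3 \cdot 1 \left(-3\right) 3 = 3 \left(\left(-3\right) 3\right) = 3 \left(-9\right) = -27$)
$\left(r - 1459\right) \left(-374\right) = \left(-27 - 1459\right) \left(-374\right) = \left(-1486\right) \left(-374\right) = 555764$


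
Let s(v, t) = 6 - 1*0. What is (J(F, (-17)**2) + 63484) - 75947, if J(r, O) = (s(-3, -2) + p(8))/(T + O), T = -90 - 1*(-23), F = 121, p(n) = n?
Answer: -1383386/111 ≈ -12463.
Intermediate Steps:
s(v, t) = 6 (s(v, t) = 6 + 0 = 6)
T = -67 (T = -90 + 23 = -67)
J(r, O) = 14/(-67 + O) (J(r, O) = (6 + 8)/(-67 + O) = 14/(-67 + O))
(J(F, (-17)**2) + 63484) - 75947 = (14/(-67 + (-17)**2) + 63484) - 75947 = (14/(-67 + 289) + 63484) - 75947 = (14/222 + 63484) - 75947 = (14*(1/222) + 63484) - 75947 = (7/111 + 63484) - 75947 = 7046731/111 - 75947 = -1383386/111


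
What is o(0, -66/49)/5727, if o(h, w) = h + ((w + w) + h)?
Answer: -44/93541 ≈ -0.00047038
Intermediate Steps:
o(h, w) = 2*h + 2*w (o(h, w) = h + (2*w + h) = h + (h + 2*w) = 2*h + 2*w)
o(0, -66/49)/5727 = (2*0 + 2*(-66/49))/5727 = (0 + 2*(-66*1/49))*(1/5727) = (0 + 2*(-66/49))*(1/5727) = (0 - 132/49)*(1/5727) = -132/49*1/5727 = -44/93541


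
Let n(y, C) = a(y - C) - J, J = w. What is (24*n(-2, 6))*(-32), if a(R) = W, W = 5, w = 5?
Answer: 0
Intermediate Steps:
J = 5
a(R) = 5
n(y, C) = 0 (n(y, C) = 5 - 1*5 = 5 - 5 = 0)
(24*n(-2, 6))*(-32) = (24*0)*(-32) = 0*(-32) = 0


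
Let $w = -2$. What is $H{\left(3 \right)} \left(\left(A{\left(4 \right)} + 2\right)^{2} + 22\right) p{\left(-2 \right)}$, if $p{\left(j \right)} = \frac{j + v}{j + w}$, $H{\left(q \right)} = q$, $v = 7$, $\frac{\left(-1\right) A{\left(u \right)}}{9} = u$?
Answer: $- \frac{8835}{2} \approx -4417.5$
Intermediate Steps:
$A{\left(u \right)} = - 9 u$
$p{\left(j \right)} = \frac{7 + j}{-2 + j}$ ($p{\left(j \right)} = \frac{j + 7}{j - 2} = \frac{7 + j}{-2 + j}$)
$H{\left(3 \right)} \left(\left(A{\left(4 \right)} + 2\right)^{2} + 22\right) p{\left(-2 \right)} = 3 \left(\left(\left(-9\right) 4 + 2\right)^{2} + 22\right) \frac{7 - 2}{-2 - 2} = 3 \left(\left(-36 + 2\right)^{2} + 22\right) \frac{1}{-4} \cdot 5 = 3 \left(\left(-34\right)^{2} + 22\right) \left(\left(- \frac{1}{4}\right) 5\right) = 3 \left(1156 + 22\right) \left(- \frac{5}{4}\right) = 3 \cdot 1178 \left(- \frac{5}{4}\right) = 3534 \left(- \frac{5}{4}\right) = - \frac{8835}{2}$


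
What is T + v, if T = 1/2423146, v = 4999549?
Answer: 12114637161155/2423146 ≈ 4.9996e+6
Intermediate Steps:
T = 1/2423146 ≈ 4.1269e-7
T + v = 1/2423146 + 4999549 = 12114637161155/2423146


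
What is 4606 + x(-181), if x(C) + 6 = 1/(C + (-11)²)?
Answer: 275999/60 ≈ 4600.0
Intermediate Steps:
x(C) = -6 + 1/(121 + C) (x(C) = -6 + 1/(C + (-11)²) = -6 + 1/(C + 121) = -6 + 1/(121 + C))
4606 + x(-181) = 4606 + (-725 - 6*(-181))/(121 - 181) = 4606 + (-725 + 1086)/(-60) = 4606 - 1/60*361 = 4606 - 361/60 = 275999/60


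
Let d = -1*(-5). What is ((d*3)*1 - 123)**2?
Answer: 11664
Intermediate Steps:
d = 5
((d*3)*1 - 123)**2 = ((5*3)*1 - 123)**2 = (15*1 - 123)**2 = (15 - 123)**2 = (-108)**2 = 11664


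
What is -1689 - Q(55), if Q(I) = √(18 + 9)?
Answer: -1689 - 3*√3 ≈ -1694.2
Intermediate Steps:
Q(I) = 3*√3 (Q(I) = √27 = 3*√3)
-1689 - Q(55) = -1689 - 3*√3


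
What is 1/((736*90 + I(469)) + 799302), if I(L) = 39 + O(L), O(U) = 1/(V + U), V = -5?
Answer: 464/401629585 ≈ 1.1553e-6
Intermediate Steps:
O(U) = 1/(-5 + U)
I(L) = 39 + 1/(-5 + L)
1/((736*90 + I(469)) + 799302) = 1/((736*90 + (-194 + 39*469)/(-5 + 469)) + 799302) = 1/((66240 + (-194 + 18291)/464) + 799302) = 1/((66240 + (1/464)*18097) + 799302) = 1/((66240 + 18097/464) + 799302) = 1/(30753457/464 + 799302) = 1/(401629585/464) = 464/401629585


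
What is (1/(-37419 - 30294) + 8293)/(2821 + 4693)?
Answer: 280771954/254397741 ≈ 1.1037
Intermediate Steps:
(1/(-37419 - 30294) + 8293)/(2821 + 4693) = (1/(-67713) + 8293)/7514 = (-1/67713 + 8293)*(1/7514) = (561543908/67713)*(1/7514) = 280771954/254397741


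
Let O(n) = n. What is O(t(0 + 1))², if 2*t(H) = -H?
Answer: ¼ ≈ 0.25000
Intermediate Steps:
t(H) = -H/2 (t(H) = (-H)/2 = -H/2)
O(t(0 + 1))² = (-(0 + 1)/2)² = (-½*1)² = (-½)² = ¼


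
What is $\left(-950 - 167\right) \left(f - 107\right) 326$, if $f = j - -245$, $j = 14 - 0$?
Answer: $-55349584$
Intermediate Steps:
$j = 14$ ($j = 14 + 0 = 14$)
$f = 259$ ($f = 14 - -245 = 14 + 245 = 259$)
$\left(-950 - 167\right) \left(f - 107\right) 326 = \left(-950 - 167\right) \left(259 - 107\right) 326 = \left(-1117\right) 152 \cdot 326 = \left(-169784\right) 326 = -55349584$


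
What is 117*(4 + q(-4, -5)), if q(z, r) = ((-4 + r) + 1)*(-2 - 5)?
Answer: 7020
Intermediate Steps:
q(z, r) = 21 - 7*r (q(z, r) = (-3 + r)*(-7) = 21 - 7*r)
117*(4 + q(-4, -5)) = 117*(4 + (21 - 7*(-5))) = 117*(4 + (21 + 35)) = 117*(4 + 56) = 117*60 = 7020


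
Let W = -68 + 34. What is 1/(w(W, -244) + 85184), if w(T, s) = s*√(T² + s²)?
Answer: 1331/56921171 + 61*√15173/455369368 ≈ 3.9884e-5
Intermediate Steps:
W = -34
1/(w(W, -244) + 85184) = 1/(-244*√((-34)² + (-244)²) + 85184) = 1/(-244*√(1156 + 59536) + 85184) = 1/(-488*√15173 + 85184) = 1/(85184 - 488*√15173)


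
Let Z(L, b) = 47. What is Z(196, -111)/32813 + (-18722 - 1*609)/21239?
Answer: -633309870/696915307 ≈ -0.90873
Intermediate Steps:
Z(196, -111)/32813 + (-18722 - 1*609)/21239 = 47/32813 + (-18722 - 1*609)/21239 = 47*(1/32813) + (-18722 - 609)*(1/21239) = 47/32813 - 19331*1/21239 = 47/32813 - 19331/21239 = -633309870/696915307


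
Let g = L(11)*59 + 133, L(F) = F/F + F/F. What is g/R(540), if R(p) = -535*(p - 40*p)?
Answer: 251/11267100 ≈ 2.2277e-5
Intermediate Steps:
L(F) = 2 (L(F) = 1 + 1 = 2)
R(p) = 20865*p (R(p) = -(-20865)*p = 20865*p)
g = 251 (g = 2*59 + 133 = 118 + 133 = 251)
g/R(540) = 251/((20865*540)) = 251/11267100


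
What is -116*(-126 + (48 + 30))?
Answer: 5568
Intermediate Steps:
-116*(-126 + (48 + 30)) = -116*(-126 + 78) = -116*(-48) = 5568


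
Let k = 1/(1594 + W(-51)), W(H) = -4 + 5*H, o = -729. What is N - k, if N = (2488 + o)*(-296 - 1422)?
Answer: -4034319271/1335 ≈ -3.0220e+6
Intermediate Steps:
N = -3021962 (N = (2488 - 729)*(-296 - 1422) = 1759*(-1718) = -3021962)
k = 1/1335 (k = 1/(1594 + (-4 + 5*(-51))) = 1/(1594 + (-4 - 255)) = 1/(1594 - 259) = 1/1335 ≈ 0.00074906)
N - k = -3021962 - 1*1/1335 = -3021962 - 1/1335 = -4034319271/1335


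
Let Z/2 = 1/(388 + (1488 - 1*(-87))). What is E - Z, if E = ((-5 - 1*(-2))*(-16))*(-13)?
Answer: -1224914/1963 ≈ -624.00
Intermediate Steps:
E = -624 (E = ((-5 + 2)*(-16))*(-13) = -3*(-16)*(-13) = 48*(-13) = -624)
Z = 2/1963 (Z = 2/(388 + (1488 - 1*(-87))) = 2/(388 + (1488 + 87)) = 2/(388 + 1575) = 2/1963 ≈ 0.0010188)
E - Z = -624 - 1*2/1963 = -624 - 2/1963 = -1224914/1963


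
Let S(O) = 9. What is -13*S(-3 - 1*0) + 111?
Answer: -6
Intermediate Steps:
-13*S(-3 - 1*0) + 111 = -13*9 + 111 = -117 + 111 = -6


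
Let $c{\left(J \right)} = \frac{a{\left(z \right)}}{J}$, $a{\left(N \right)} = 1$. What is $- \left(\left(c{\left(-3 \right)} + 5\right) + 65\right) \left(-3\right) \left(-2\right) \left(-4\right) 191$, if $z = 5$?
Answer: $319352$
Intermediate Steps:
$c{\left(J \right)} = \frac{1}{J}$ ($c{\left(J \right)} = 1 \frac{1}{J} = \frac{1}{J}$)
$- \left(\left(c{\left(-3 \right)} + 5\right) + 65\right) \left(-3\right) \left(-2\right) \left(-4\right) 191 = - \left(\left(\frac{1}{-3} + 5\right) + 65\right) \left(-3\right) \left(-2\right) \left(-4\right) 191 = - \left(\left(- \frac{1}{3} + 5\right) + 65\right) 6 \left(-4\right) 191 = - \left(\frac{14}{3} + 65\right) \left(-24\right) 191 = - \frac{209}{3} \left(-24\right) 191 = - \left(-1672\right) 191 = \left(-1\right) \left(-319352\right) = 319352$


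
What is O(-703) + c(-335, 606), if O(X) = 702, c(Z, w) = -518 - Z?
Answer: 519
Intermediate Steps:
O(-703) + c(-335, 606) = 702 + (-518 - 1*(-335)) = 702 + (-518 + 335) = 702 - 183 = 519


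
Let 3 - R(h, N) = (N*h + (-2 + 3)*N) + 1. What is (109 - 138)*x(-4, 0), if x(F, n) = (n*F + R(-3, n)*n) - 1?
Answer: 29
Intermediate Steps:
R(h, N) = 2 - N - N*h (R(h, N) = 3 - ((N*h + (-2 + 3)*N) + 1) = 3 - ((N*h + 1*N) + 1) = 3 - ((N*h + N) + 1) = 3 - ((N + N*h) + 1) = 3 - (1 + N + N*h) = 3 + (-1 - N - N*h) = 2 - N - N*h)
x(F, n) = -1 + F*n + n*(2 + 2*n) (x(F, n) = (n*F + (2 - n - 1*n*(-3))*n) - 1 = (F*n + (2 - n + 3*n)*n) - 1 = (F*n + (2 + 2*n)*n) - 1 = (F*n + n*(2 + 2*n)) - 1 = -1 + F*n + n*(2 + 2*n))
(109 - 138)*x(-4, 0) = (109 - 138)*(-1 - 4*0 + 2*0*(1 + 0)) = -29*(-1 + 0 + 2*0*1) = -29*(-1 + 0 + 0) = -29*(-1) = 29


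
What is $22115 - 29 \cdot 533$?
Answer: $6658$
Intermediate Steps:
$22115 - 29 \cdot 533 = 22115 - 15457 = 6658$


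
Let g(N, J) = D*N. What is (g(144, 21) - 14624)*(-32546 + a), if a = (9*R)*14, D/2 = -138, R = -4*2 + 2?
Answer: 1810563136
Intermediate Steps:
R = -6 (R = -8 + 2 = -6)
D = -276 (D = 2*(-138) = -276)
g(N, J) = -276*N
a = -756 (a = (9*(-6))*14 = -54*14 = -756)
(g(144, 21) - 14624)*(-32546 + a) = (-276*144 - 14624)*(-32546 - 756) = (-39744 - 14624)*(-33302) = -54368*(-33302) = 1810563136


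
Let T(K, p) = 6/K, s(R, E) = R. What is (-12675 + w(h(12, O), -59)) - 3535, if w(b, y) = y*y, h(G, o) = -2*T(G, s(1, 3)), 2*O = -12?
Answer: -12729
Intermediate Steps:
O = -6 (O = (½)*(-12) = -6)
h(G, o) = -12/G
w(b, y) = y²
(-12675 + w(h(12, O), -59)) - 3535 = (-12675 + (-59)²) - 3535 = (-12675 + 3481) - 3535 = -9194 - 3535 = -12729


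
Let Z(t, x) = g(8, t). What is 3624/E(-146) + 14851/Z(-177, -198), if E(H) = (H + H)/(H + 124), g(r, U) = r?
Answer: 1243579/584 ≈ 2129.4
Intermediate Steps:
Z(t, x) = 8
E(H) = 2*H/(124 + H) (E(H) = (2*H)/(124 + H) = 2*H/(124 + H))
3624/E(-146) + 14851/Z(-177, -198) = 3624/((2*(-146)/(124 - 146))) + 14851/8 = 3624/((2*(-146)/(-22))) + 14851*(⅛) = 3624/((2*(-146)*(-1/22))) + 14851/8 = 3624/(146/11) + 14851/8 = 3624*(11/146) + 14851/8 = 19932/73 + 14851/8 = 1243579/584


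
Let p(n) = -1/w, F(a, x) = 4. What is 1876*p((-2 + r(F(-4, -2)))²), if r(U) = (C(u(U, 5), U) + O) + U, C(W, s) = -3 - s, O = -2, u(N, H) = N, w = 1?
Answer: -1876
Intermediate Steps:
r(U) = -5 (r(U) = ((-3 - U) - 2) + U = (-5 - U) + U = -5)
p(n) = -1 (p(n) = -1/1 = -1*1 = -1)
1876*p((-2 + r(F(-4, -2)))²) = 1876*(-1) = -1876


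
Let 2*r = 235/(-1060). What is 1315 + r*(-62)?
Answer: 280237/212 ≈ 1321.9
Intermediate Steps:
r = -47/424 (r = (235/(-1060))/2 = (235*(-1/1060))/2 = (1/2)*(-47/212) = -47/424 ≈ -0.11085)
1315 + r*(-62) = 1315 - 47/424*(-62) = 1315 + 1457/212 = 280237/212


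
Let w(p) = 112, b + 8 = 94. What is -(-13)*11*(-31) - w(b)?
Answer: -4545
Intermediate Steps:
b = 86 (b = -8 + 94 = 86)
-(-13)*11*(-31) - w(b) = -(-13)*11*(-31) - 1*112 = -13*(-11)*(-31) - 112 = 143*(-31) - 112 = -4433 - 112 = -4545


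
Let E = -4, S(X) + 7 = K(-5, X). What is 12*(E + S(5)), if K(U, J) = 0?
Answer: -132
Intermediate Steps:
S(X) = -7 (S(X) = -7 + 0 = -7)
12*(E + S(5)) = 12*(-4 - 7) = 12*(-11) = -132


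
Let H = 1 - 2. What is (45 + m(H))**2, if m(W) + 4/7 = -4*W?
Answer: 114921/49 ≈ 2345.3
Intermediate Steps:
H = -1
m(W) = -4/7 - 4*W
(45 + m(H))**2 = (45 + (-4/7 - 4*(-1)))**2 = (45 + (-4/7 + 4))**2 = (45 + 24/7)**2 = (339/7)**2 = 114921/49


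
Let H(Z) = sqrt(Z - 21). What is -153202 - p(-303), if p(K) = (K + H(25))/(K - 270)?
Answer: -87785047/573 ≈ -1.5320e+5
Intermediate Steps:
H(Z) = sqrt(-21 + Z)
p(K) = (2 + K)/(-270 + K) (p(K) = (K + sqrt(-21 + 25))/(K - 270) = (K + sqrt(4))/(-270 + K) = (K + 2)/(-270 + K) = (2 + K)/(-270 + K))
-153202 - p(-303) = -153202 - (2 - 303)/(-270 - 303) = -153202 - (-301)/(-573) = -153202 - (-1)*(-301)/573 = -153202 - 1*301/573 = -153202 - 301/573 = -87785047/573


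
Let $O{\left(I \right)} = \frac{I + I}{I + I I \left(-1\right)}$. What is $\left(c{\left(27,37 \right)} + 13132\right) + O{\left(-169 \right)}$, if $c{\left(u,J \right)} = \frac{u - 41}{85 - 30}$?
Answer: $\frac{12278193}{935} \approx 13132.0$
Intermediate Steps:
$c{\left(u,J \right)} = - \frac{41}{55} + \frac{u}{55}$ ($c{\left(u,J \right)} = \frac{-41 + u}{55} = \left(-41 + u\right) \frac{1}{55} = - \frac{41}{55} + \frac{u}{55}$)
$O{\left(I \right)} = \frac{2 I}{I - I^{2}}$ ($O{\left(I \right)} = \frac{2 I}{I + I^{2} \left(-1\right)} = \frac{2 I}{I - I^{2}}$)
$\left(c{\left(27,37 \right)} + 13132\right) + O{\left(-169 \right)} = \left(\left(- \frac{41}{55} + \frac{1}{55} \cdot 27\right) + 13132\right) - \frac{2}{-1 - 169} = \left(\left(- \frac{41}{55} + \frac{27}{55}\right) + 13132\right) - \frac{2}{-170} = \left(- \frac{14}{55} + 13132\right) - - \frac{1}{85} = \frac{722246}{55} + \frac{1}{85} = \frac{12278193}{935}$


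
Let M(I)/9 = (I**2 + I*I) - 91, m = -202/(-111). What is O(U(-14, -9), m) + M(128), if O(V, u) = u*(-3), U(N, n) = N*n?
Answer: 10881239/37 ≈ 2.9409e+5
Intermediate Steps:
m = 202/111 (m = -202*(-1/111) = 202/111 ≈ 1.8198)
M(I) = -819 + 18*I**2 (M(I) = 9*((I**2 + I*I) - 91) = 9*((I**2 + I**2) - 91) = 9*(2*I**2 - 91) = 9*(-91 + 2*I**2) = -819 + 18*I**2)
O(V, u) = -3*u
O(U(-14, -9), m) + M(128) = -3*202/111 + (-819 + 18*128**2) = -202/37 + (-819 + 18*16384) = -202/37 + (-819 + 294912) = -202/37 + 294093 = 10881239/37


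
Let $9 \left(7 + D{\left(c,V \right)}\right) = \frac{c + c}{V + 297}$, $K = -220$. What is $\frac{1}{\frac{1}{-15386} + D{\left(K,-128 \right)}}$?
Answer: $- \frac{23402106}{170586103} \approx -0.13719$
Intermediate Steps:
$D{\left(c,V \right)} = -7 + \frac{2 c}{9 \left(297 + V\right)}$ ($D{\left(c,V \right)} = -7 + \frac{\left(c + c\right) \frac{1}{V + 297}}{9} = -7 + \frac{2 c \frac{1}{297 + V}}{9} = -7 + \frac{2 c}{9 \left(297 + V\right)}$)
$\frac{1}{\frac{1}{-15386} + D{\left(K,-128 \right)}} = \frac{1}{\frac{1}{-15386} + \frac{-18711 - -8064 + 2 \left(-220\right)}{9 \left(297 - 128\right)}} = \frac{1}{- \frac{1}{15386} + \frac{-18711 + 8064 - 440}{9 \cdot 169}} = \frac{1}{- \frac{1}{15386} + \frac{1}{9} \cdot \frac{1}{169} \left(-11087\right)} = \frac{1}{- \frac{1}{15386} - \frac{11087}{1521}} = \frac{1}{- \frac{170586103}{23402106}} = - \frac{23402106}{170586103}$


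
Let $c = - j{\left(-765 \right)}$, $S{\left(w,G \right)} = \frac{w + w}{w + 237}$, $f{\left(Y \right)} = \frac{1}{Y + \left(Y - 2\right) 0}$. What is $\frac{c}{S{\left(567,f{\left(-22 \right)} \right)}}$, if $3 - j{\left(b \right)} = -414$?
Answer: $- \frac{18626}{63} \approx -295.65$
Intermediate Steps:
$j{\left(b \right)} = 417$ ($j{\left(b \right)} = 3 - -414 = 3 + 414 = 417$)
$f{\left(Y \right)} = \frac{1}{Y}$ ($f{\left(Y \right)} = \frac{1}{Y + \left(-2 + Y\right) 0} = \frac{1}{Y + 0} = \frac{1}{Y}$)
$S{\left(w,G \right)} = \frac{2 w}{237 + w}$
$c = -417$ ($c = \left(-1\right) 417 = -417$)
$\frac{c}{S{\left(567,f{\left(-22 \right)} \right)}} = - \frac{417}{2 \cdot 567 \frac{1}{237 + 567}} = - \frac{417}{2 \cdot 567 \cdot \frac{1}{804}} = - \frac{417}{\frac{189}{134}} = \left(-417\right) \frac{134}{189} = - \frac{18626}{63}$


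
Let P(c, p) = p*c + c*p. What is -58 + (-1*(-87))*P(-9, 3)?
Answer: -4756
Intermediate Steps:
P(c, p) = 2*c*p (P(c, p) = c*p + c*p = 2*c*p)
-58 + (-1*(-87))*P(-9, 3) = -58 + (-1*(-87))*(2*(-9)*3) = -58 + 87*(-54) = -58 - 4698 = -4756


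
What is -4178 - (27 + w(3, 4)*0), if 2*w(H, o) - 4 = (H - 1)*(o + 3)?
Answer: -4205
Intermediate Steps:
w(H, o) = 2 + (-1 + H)*(3 + o)/2 (w(H, o) = 2 + ((H - 1)*(o + 3))/2 = 2 + ((-1 + H)*(3 + o))/2 = 2 + (-1 + H)*(3 + o)/2)
-4178 - (27 + w(3, 4)*0) = -4178 - (27 + (½ - ½*4 + (3/2)*3 + (½)*3*4)*0) = -4178 - (27 + (½ - 2 + 9/2 + 6)*0) = -4178 - (27 + 9*0) = -4178 - (27 + 0) = -4178 - 1*27 = -4178 - 27 = -4205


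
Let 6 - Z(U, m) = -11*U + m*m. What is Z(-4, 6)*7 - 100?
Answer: -618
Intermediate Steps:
Z(U, m) = 6 - m² + 11*U (Z(U, m) = 6 - (-11*U + m*m) = 6 - (-11*U + m²) = 6 - (m² - 11*U) = 6 + (-m² + 11*U) = 6 - m² + 11*U)
Z(-4, 6)*7 - 100 = (6 - 1*6² + 11*(-4))*7 - 100 = (6 - 1*36 - 44)*7 - 100 = (6 - 36 - 44)*7 - 100 = -74*7 - 100 = -518 - 100 = -618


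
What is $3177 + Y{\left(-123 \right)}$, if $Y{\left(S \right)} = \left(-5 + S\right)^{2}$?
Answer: $19561$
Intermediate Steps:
$3177 + Y{\left(-123 \right)} = 3177 + \left(-5 - 123\right)^{2} = 3177 + \left(-128\right)^{2} = 3177 + 16384 = 19561$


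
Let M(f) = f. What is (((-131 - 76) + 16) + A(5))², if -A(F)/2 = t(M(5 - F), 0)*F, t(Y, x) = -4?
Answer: 22801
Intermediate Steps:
A(F) = 8*F (A(F) = -(-8)*F = 8*F)
(((-131 - 76) + 16) + A(5))² = (((-131 - 76) + 16) + 8*5)² = ((-207 + 16) + 40)² = (-191 + 40)² = (-151)² = 22801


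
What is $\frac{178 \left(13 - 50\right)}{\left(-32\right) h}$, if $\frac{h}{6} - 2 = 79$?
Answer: $\frac{3293}{7776} \approx 0.42348$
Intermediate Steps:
$h = 486$ ($h = 12 + 6 \cdot 79 = 12 + 474 = 486$)
$\frac{178 \left(13 - 50\right)}{\left(-32\right) h} = \frac{178 \left(13 - 50\right)}{\left(-32\right) 486} = \frac{178 \left(-37\right)}{-15552} = \left(-6586\right) \left(- \frac{1}{15552}\right) = \frac{3293}{7776}$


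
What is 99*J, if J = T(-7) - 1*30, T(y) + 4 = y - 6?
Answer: -4653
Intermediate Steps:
T(y) = -10 + y (T(y) = -4 + (y - 6) = -4 + (-6 + y) = -10 + y)
J = -47 (J = (-10 - 7) - 1*30 = -17 - 30 = -47)
99*J = 99*(-47) = -4653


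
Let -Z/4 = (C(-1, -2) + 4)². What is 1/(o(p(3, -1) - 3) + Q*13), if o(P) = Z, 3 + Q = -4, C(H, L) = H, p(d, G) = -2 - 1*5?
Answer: -1/127 ≈ -0.0078740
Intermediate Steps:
p(d, G) = -7 (p(d, G) = -2 - 5 = -7)
Q = -7 (Q = -3 - 4 = -7)
Z = -36 (Z = -4*(-1 + 4)² = -4*3² = -4*9 = -36)
o(P) = -36
1/(o(p(3, -1) - 3) + Q*13) = 1/(-36 - 7*13) = 1/(-36 - 91) = 1/(-127) = -1/127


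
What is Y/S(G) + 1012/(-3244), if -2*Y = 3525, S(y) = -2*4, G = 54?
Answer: 2854727/12976 ≈ 220.00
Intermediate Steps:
S(y) = -8
Y = -3525/2 (Y = -½*3525 = -3525/2 ≈ -1762.5)
Y/S(G) + 1012/(-3244) = -3525/2/(-8) + 1012/(-3244) = -3525/2*(-⅛) + 1012*(-1/3244) = 3525/16 - 253/811 = 2854727/12976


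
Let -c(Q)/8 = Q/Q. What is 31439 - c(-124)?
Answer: 31447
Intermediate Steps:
c(Q) = -8 (c(Q) = -8*Q/Q = -8*1 = -8)
31439 - c(-124) = 31439 - 1*(-8) = 31439 + 8 = 31447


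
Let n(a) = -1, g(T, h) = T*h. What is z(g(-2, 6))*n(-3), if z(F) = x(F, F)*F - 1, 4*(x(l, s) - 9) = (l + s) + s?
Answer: 1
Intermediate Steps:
x(l, s) = 9 + s/2 + l/4 (x(l, s) = 9 + ((l + s) + s)/4 = 9 + (l + 2*s)/4 = 9 + (s/2 + l/4) = 9 + s/2 + l/4)
z(F) = -1 + F*(9 + 3*F/4) (z(F) = (9 + F/2 + F/4)*F - 1 = (9 + 3*F/4)*F - 1 = F*(9 + 3*F/4) - 1 = -1 + F*(9 + 3*F/4))
z(g(-2, 6))*n(-3) = (-1 + 3*(-2*6)*(12 - 2*6)/4)*(-1) = (-1 + (¾)*(-12)*(12 - 12))*(-1) = (-1 + (¾)*(-12)*0)*(-1) = (-1 + 0)*(-1) = -1*(-1) = 1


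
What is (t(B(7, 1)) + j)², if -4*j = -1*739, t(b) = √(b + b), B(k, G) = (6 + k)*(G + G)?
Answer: 546953/16 + 739*√13 ≈ 36849.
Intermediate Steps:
B(k, G) = 2*G*(6 + k) (B(k, G) = (6 + k)*(2*G) = 2*G*(6 + k))
t(b) = √2*√b (t(b) = √(2*b) = √2*√b)
j = 739/4 (j = -(-1)*739/4 = -¼*(-739) = 739/4 ≈ 184.75)
(t(B(7, 1)) + j)² = (√2*√(2*1*(6 + 7)) + 739/4)² = (√2*√(2*1*13) + 739/4)² = (√2*√26 + 739/4)² = (2*√13 + 739/4)² = (739/4 + 2*√13)²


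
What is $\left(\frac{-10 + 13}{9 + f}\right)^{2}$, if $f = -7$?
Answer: $\frac{9}{4} \approx 2.25$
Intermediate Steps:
$\left(\frac{-10 + 13}{9 + f}\right)^{2} = \left(\frac{-10 + 13}{9 - 7}\right)^{2} = \left(\frac{3}{2}\right)^{2} = \frac{9}{4}$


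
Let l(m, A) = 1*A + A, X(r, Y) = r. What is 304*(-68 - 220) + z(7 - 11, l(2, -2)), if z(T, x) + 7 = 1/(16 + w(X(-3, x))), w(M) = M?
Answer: -1138266/13 ≈ -87559.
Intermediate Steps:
l(m, A) = 2*A (l(m, A) = A + A = 2*A)
z(T, x) = -90/13 (z(T, x) = -7 + 1/(16 - 3) = -7 + 1/13 = -90/13)
304*(-68 - 220) + z(7 - 11, l(2, -2)) = 304*(-68 - 220) - 90/13 = 304*(-288) - 90/13 = -87552 - 90/13 = -1138266/13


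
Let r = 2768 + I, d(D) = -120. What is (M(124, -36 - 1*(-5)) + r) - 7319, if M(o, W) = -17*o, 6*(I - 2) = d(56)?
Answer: -6677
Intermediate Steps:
I = -18 (I = 2 + (⅙)*(-120) = 2 - 20 = -18)
r = 2750 (r = 2768 - 18 = 2750)
(M(124, -36 - 1*(-5)) + r) - 7319 = (-17*124 + 2750) - 7319 = (-2108 + 2750) - 7319 = 642 - 7319 = -6677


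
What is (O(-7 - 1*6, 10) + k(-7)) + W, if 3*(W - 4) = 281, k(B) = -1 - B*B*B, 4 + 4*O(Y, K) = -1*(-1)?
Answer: 5267/12 ≈ 438.92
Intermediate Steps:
O(Y, K) = -¾ (O(Y, K) = -1 + (-1*(-1))/4 = -1 + (¼)*1 = -1 + ¼ = -¾)
k(B) = -1 - B³ (k(B) = -1 - B²*B = -1 - B³)
W = 293/3 (W = 4 + (⅓)*281 = 4 + 281/3 = 293/3 ≈ 97.667)
(O(-7 - 1*6, 10) + k(-7)) + W = (-¾ + (-1 - 1*(-7)³)) + 293/3 = (-¾ + (-1 - 1*(-343))) + 293/3 = (-¾ + (-1 + 343)) + 293/3 = (-¾ + 342) + 293/3 = 1365/4 + 293/3 = 5267/12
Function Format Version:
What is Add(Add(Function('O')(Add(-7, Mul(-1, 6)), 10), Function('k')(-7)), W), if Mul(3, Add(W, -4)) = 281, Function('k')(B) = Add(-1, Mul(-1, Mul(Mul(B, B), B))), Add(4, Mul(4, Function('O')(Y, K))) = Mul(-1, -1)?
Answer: Rational(5267, 12) ≈ 438.92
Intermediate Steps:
Function('O')(Y, K) = Rational(-3, 4) (Function('O')(Y, K) = Add(-1, Mul(Rational(1, 4), Mul(-1, -1))) = Add(-1, Mul(Rational(1, 4), 1)) = Add(-1, Rational(1, 4)) = Rational(-3, 4))
Function('k')(B) = Add(-1, Mul(-1, Pow(B, 3))) (Function('k')(B) = Add(-1, Mul(-1, Mul(Pow(B, 2), B))) = Add(-1, Mul(-1, Pow(B, 3))))
W = Rational(293, 3) (W = Add(4, Mul(Rational(1, 3), 281)) = Add(4, Rational(281, 3)) = Rational(293, 3) ≈ 97.667)
Add(Add(Function('O')(Add(-7, Mul(-1, 6)), 10), Function('k')(-7)), W) = Add(Add(Rational(-3, 4), Add(-1, Mul(-1, Pow(-7, 3)))), Rational(293, 3)) = Add(Add(Rational(-3, 4), Add(-1, Mul(-1, -343))), Rational(293, 3)) = Add(Add(Rational(-3, 4), Add(-1, 343)), Rational(293, 3)) = Add(Add(Rational(-3, 4), 342), Rational(293, 3)) = Add(Rational(1365, 4), Rational(293, 3)) = Rational(5267, 12)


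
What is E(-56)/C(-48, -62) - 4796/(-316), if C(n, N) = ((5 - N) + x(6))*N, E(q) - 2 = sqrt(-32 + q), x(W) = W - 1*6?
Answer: 2490244/164083 - I*sqrt(22)/2077 ≈ 15.177 - 0.0022583*I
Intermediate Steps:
x(W) = -6 + W (x(W) = W - 6 = -6 + W)
E(q) = 2 + sqrt(-32 + q)
C(n, N) = N*(5 - N) (C(n, N) = ((5 - N) + (-6 + 6))*N = ((5 - N) + 0)*N = (5 - N)*N = N*(5 - N))
E(-56)/C(-48, -62) - 4796/(-316) = (2 + sqrt(-32 - 56))/((-62*(5 - 1*(-62)))) - 4796/(-316) = (2 + sqrt(-88))/((-62*(5 + 62))) - 4796*(-1/316) = (2 + 2*I*sqrt(22))/((-62*67)) + 1199/79 = (2 + 2*I*sqrt(22))/(-4154) + 1199/79 = (2 + 2*I*sqrt(22))*(-1/4154) + 1199/79 = (-1/2077 - I*sqrt(22)/2077) + 1199/79 = 2490244/164083 - I*sqrt(22)/2077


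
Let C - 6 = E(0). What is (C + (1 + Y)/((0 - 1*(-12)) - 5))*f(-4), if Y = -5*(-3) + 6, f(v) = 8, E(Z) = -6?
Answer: 176/7 ≈ 25.143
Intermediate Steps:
Y = 21 (Y = 15 + 6 = 21)
C = 0 (C = 6 - 6 = 0)
(C + (1 + Y)/((0 - 1*(-12)) - 5))*f(-4) = (0 + (1 + 21)/((0 - 1*(-12)) - 5))*8 = (0 + 22/((0 + 12) - 5))*8 = (0 + 22/(12 - 5))*8 = (0 + 22/7)*8 = (22/7)*8 = 176/7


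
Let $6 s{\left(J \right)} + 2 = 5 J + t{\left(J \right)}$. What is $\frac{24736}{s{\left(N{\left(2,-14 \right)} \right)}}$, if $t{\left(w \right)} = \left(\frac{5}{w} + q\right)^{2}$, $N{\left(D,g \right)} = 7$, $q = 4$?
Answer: $\frac{1212064}{451} \approx 2687.5$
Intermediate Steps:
$t{\left(w \right)} = \left(4 + \frac{5}{w}\right)^{2}$ ($t{\left(w \right)} = \left(\frac{5}{w} + 4\right)^{2} = \left(4 + \frac{5}{w}\right)^{2}$)
$s{\left(J \right)} = - \frac{1}{3} + \frac{5 J}{6} + \frac{\left(5 + 4 J\right)^{2}}{6 J^{2}}$ ($s{\left(J \right)} = - \frac{1}{3} + \frac{5 J + \frac{\left(5 + 4 J\right)^{2}}{J^{2}}}{6} = - \frac{1}{3} + \left(\frac{5 J}{6} + \frac{\left(5 + 4 J\right)^{2}}{6 J^{2}}\right) = - \frac{1}{3} + \frac{5 J}{6} + \frac{\left(5 + 4 J\right)^{2}}{6 J^{2}}$)
$\frac{24736}{s{\left(N{\left(2,-14 \right)} \right)}} = \frac{24736}{\frac{1}{6} \cdot \frac{1}{49} \left(\left(5 + 4 \cdot 7\right)^{2} + 7^{2} \left(-2 + 5 \cdot 7\right)\right)} = \frac{24736}{\frac{1}{6} \cdot \frac{1}{49} \left(\left(5 + 28\right)^{2} + 49 \left(-2 + 35\right)\right)} = \frac{24736}{\frac{1}{6} \cdot \frac{1}{49} \left(33^{2} + 49 \cdot 33\right)} = \frac{24736}{\frac{1}{6} \cdot \frac{1}{49} \left(1089 + 1617\right)} = \frac{24736}{\frac{1}{6} \cdot \frac{1}{49} \cdot 2706} = \frac{24736}{\frac{451}{49}} = 24736 \cdot \frac{49}{451} = \frac{1212064}{451}$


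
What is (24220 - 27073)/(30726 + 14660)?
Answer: -2853/45386 ≈ -0.062861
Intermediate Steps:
(24220 - 27073)/(30726 + 14660) = -2853/45386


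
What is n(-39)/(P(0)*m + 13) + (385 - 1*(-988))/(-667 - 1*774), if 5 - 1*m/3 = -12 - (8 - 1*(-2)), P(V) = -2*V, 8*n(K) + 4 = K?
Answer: -204755/149864 ≈ -1.3663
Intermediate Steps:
n(K) = -1/2 + K/8
m = 81 (m = 15 - 3*(-12 - (8 - 1*(-2))) = 15 - 3*(-12 - (8 + 2)) = 15 - 3*(-12 - 1*10) = 15 - 3*(-12 - 10) = 15 - 3*(-22) = 15 + 66 = 81)
n(-39)/(P(0)*m + 13) + (385 - 1*(-988))/(-667 - 1*774) = (-1/2 + (1/8)*(-39))/(-2*0*81 + 13) + (385 - 1*(-988))/(-667 - 1*774) = (-1/2 - 39/8)/(0*81 + 13) + (385 + 988)/(-667 - 774) = -43/(8*(0 + 13)) + 1373/(-1441) = -43/8/13 + 1373*(-1/1441) = -43/8*1/13 - 1373/1441 = -43/104 - 1373/1441 = -204755/149864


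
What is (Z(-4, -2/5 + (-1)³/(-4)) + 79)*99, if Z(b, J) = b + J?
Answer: 148203/20 ≈ 7410.1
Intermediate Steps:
Z(b, J) = J + b
(Z(-4, -2/5 + (-1)³/(-4)) + 79)*99 = (((-2/5 + (-1)³/(-4)) - 4) + 79)*99 = (((-2*⅕ - 1*(-¼)) - 4) + 79)*99 = (((-⅖ + ¼) - 4) + 79)*99 = ((-3/20 - 4) + 79)*99 = (-83/20 + 79)*99 = (1497/20)*99 = 148203/20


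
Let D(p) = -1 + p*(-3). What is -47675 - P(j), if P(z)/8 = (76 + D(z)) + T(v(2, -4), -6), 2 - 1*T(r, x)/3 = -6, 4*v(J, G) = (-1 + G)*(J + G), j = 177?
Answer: -44219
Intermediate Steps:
v(J, G) = (-1 + G)*(G + J)/4 (v(J, G) = ((-1 + G)*(J + G))/4 = ((-1 + G)*(G + J))/4 = (-1 + G)*(G + J)/4)
T(r, x) = 24 (T(r, x) = 6 - 3*(-6) = 6 + 18 = 24)
D(p) = -1 - 3*p
P(z) = 792 - 24*z (P(z) = 8*((76 + (-1 - 3*z)) + 24) = 8*((75 - 3*z) + 24) = 8*(99 - 3*z) = 792 - 24*z)
-47675 - P(j) = -47675 - (792 - 24*177) = -47675 - (792 - 4248) = -47675 - 1*(-3456) = -47675 + 3456 = -44219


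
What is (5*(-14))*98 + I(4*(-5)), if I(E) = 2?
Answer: -6858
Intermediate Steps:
(5*(-14))*98 + I(4*(-5)) = (5*(-14))*98 + 2 = -70*98 + 2 = -6860 + 2 = -6858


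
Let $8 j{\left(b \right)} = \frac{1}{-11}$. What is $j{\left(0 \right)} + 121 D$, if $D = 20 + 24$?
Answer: $\frac{468511}{88} \approx 5324.0$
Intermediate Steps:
$j{\left(b \right)} = - \frac{1}{88}$ ($j{\left(b \right)} = \frac{1}{8 \left(-11\right)} = \frac{1}{8} \left(- \frac{1}{11}\right) = - \frac{1}{88}$)
$D = 44$
$j{\left(0 \right)} + 121 D = - \frac{1}{88} + 121 \cdot 44 = - \frac{1}{88} + 5324 = \frac{468511}{88}$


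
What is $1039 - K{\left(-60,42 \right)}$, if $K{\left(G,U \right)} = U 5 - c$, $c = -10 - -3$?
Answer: $822$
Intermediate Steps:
$c = -7$ ($c = -10 + 3 = -7$)
$K{\left(G,U \right)} = 7 + 5 U$ ($K{\left(G,U \right)} = U 5 - -7 = 5 U + 7 = 7 + 5 U$)
$1039 - K{\left(-60,42 \right)} = 1039 - \left(7 + 5 \cdot 42\right) = 1039 - \left(7 + 210\right) = 1039 - 217 = 822$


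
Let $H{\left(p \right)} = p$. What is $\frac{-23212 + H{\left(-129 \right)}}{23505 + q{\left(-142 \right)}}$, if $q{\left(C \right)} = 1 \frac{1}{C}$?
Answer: $- \frac{3314422}{3337709} \approx -0.99302$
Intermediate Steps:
$q{\left(C \right)} = \frac{1}{C}$
$\frac{-23212 + H{\left(-129 \right)}}{23505 + q{\left(-142 \right)}} = \frac{-23212 - 129}{23505 + \frac{1}{-142}} = - \frac{23341}{23505 - \frac{1}{142}} = - \frac{23341}{\frac{3337709}{142}} = \left(-23341\right) \frac{142}{3337709} = - \frac{3314422}{3337709}$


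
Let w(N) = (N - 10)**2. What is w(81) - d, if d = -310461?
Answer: 315502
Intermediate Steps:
w(N) = (-10 + N)**2
w(81) - d = (-10 + 81)**2 - 1*(-310461) = 71**2 + 310461 = 5041 + 310461 = 315502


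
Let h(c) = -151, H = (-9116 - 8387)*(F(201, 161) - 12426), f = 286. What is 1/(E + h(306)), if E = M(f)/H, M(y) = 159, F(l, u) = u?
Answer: -214674295/32415818386 ≈ -0.0066225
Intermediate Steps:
H = 214674295 (H = (-9116 - 8387)*(161 - 12426) = -17503*(-12265) = 214674295)
E = 159/214674295 ≈ 7.4066e-7
1/(E + h(306)) = 1/(159/214674295 - 151) = 1/(-32415818386/214674295) = -214674295/32415818386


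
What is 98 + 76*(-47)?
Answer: -3474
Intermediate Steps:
98 + 76*(-47) = 98 - 3572 = -3474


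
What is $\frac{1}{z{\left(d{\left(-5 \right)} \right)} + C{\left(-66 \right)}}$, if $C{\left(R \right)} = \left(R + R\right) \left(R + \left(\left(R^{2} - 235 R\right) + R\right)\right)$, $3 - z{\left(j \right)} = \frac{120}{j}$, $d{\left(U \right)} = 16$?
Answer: $- \frac{2}{5209785} \approx -3.8389 \cdot 10^{-7}$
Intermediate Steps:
$z{\left(j \right)} = 3 - \frac{120}{j}$
$C{\left(R \right)} = 2 R \left(R^{2} - 233 R\right)$ ($C{\left(R \right)} = 2 R \left(R + \left(R^{2} - 234 R\right)\right) = 2 R \left(R^{2} - 233 R\right)$)
$\frac{1}{z{\left(d{\left(-5 \right)} \right)} + C{\left(-66 \right)}} = \frac{1}{\left(3 - \frac{120}{16}\right) + 2 \left(-66\right)^{2} \left(-233 - 66\right)} = \frac{1}{\left(3 - \frac{15}{2}\right) + 2 \cdot 4356 \left(-299\right)} = \frac{1}{\left(3 - \frac{15}{2}\right) - 2604888} = \frac{1}{- \frac{9}{2} - 2604888} = \frac{1}{- \frac{5209785}{2}} = - \frac{2}{5209785}$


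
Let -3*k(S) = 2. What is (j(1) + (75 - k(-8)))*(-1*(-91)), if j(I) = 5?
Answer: 22022/3 ≈ 7340.7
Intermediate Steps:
k(S) = -⅔ (k(S) = -⅓*2 = -⅔)
(j(1) + (75 - k(-8)))*(-1*(-91)) = (5 + (75 - 1*(-⅔)))*(-1*(-91)) = (5 + (75 + ⅔))*91 = (5 + 227/3)*91 = (242/3)*91 = 22022/3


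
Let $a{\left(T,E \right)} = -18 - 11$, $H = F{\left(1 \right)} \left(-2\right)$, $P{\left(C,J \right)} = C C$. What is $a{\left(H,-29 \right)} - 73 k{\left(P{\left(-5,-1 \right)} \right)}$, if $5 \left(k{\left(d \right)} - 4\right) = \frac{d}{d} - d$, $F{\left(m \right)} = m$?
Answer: $\frac{147}{5} \approx 29.4$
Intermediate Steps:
$P{\left(C,J \right)} = C^{2}$
$k{\left(d \right)} = \frac{21}{5} - \frac{d}{5}$ ($k{\left(d \right)} = 4 + \frac{\frac{d}{d} - d}{5} = 4 + \frac{1 - d}{5} = 4 - \left(- \frac{1}{5} + \frac{d}{5}\right) = \frac{21}{5} - \frac{d}{5}$)
$H = -2$ ($H = 1 \left(-2\right) = -2$)
$a{\left(T,E \right)} = -29$ ($a{\left(T,E \right)} = -18 - 11 = -29$)
$a{\left(H,-29 \right)} - 73 k{\left(P{\left(-5,-1 \right)} \right)} = -29 - 73 \left(\frac{21}{5} - \frac{\left(-5\right)^{2}}{5}\right) = -29 - 73 \left(\frac{21}{5} - 5\right) = -29 - - \frac{292}{5} = -29 + \frac{292}{5} = \frac{147}{5}$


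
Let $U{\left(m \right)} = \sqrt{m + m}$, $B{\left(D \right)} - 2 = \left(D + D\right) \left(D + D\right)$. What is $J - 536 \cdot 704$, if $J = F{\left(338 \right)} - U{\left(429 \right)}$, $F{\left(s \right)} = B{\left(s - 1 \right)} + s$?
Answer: $77272 - \sqrt{858} \approx 77243.0$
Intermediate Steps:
$B{\left(D \right)} = 2 + 4 D^{2}$ ($B{\left(D \right)} = 2 + \left(D + D\right) \left(D + D\right) = 2 + 2 D 2 D = 2 + 4 D^{2}$)
$F{\left(s \right)} = 2 + s + 4 \left(-1 + s\right)^{2}$ ($F{\left(s \right)} = \left(2 + 4 \left(s - 1\right)^{2}\right) + s = \left(2 + 4 \left(-1 + s\right)^{2}\right) + s = 2 + s + 4 \left(-1 + s\right)^{2}$)
$U{\left(m \right)} = \sqrt{2} \sqrt{m}$ ($U{\left(m \right)} = \sqrt{2 m} = \sqrt{2} \sqrt{m}$)
$J = 454616 - \sqrt{858}$ ($J = \left(2 + 338 + 4 \left(-1 + 338\right)^{2}\right) - \sqrt{2} \sqrt{429} = \left(2 + 338 + 4 \cdot 337^{2}\right) - \sqrt{858} = \left(2 + 338 + 4 \cdot 113569\right) - \sqrt{858} = \left(2 + 338 + 454276\right) - \sqrt{858} = 454616 - \sqrt{858} \approx 4.5459 \cdot 10^{5}$)
$J - 536 \cdot 704 = \left(454616 - \sqrt{858}\right) - 536 \cdot 704 = \left(454616 - \sqrt{858}\right) - 377344 = 77272 - \sqrt{858}$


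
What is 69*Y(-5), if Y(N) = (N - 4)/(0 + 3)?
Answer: -207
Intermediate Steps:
Y(N) = -4/3 + N/3 (Y(N) = (-4 + N)/3 = (-4 + N)*(⅓) = -4/3 + N/3)
69*Y(-5) = 69*(-4/3 + (⅓)*(-5)) = 69*(-4/3 - 5/3) = 69*(-3) = -207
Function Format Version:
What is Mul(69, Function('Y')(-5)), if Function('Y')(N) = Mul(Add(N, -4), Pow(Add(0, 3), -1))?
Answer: -207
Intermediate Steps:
Function('Y')(N) = Add(Rational(-4, 3), Mul(Rational(1, 3), N)) (Function('Y')(N) = Mul(Add(-4, N), Pow(3, -1)) = Mul(Add(-4, N), Rational(1, 3)) = Add(Rational(-4, 3), Mul(Rational(1, 3), N)))
Mul(69, Function('Y')(-5)) = Mul(69, Add(Rational(-4, 3), Mul(Rational(1, 3), -5))) = Mul(69, Add(Rational(-4, 3), Rational(-5, 3))) = Mul(69, -3) = -207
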